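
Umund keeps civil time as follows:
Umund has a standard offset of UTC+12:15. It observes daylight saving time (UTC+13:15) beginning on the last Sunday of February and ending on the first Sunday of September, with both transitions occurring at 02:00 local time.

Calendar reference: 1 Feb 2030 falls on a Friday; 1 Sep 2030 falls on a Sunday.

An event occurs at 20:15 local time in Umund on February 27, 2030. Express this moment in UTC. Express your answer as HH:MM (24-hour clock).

07:00

1 February 2030 is a Friday, so Sundays fall on 3, 10, 17, 24; the last is February 24.
1 September 2030 is a Sunday, so the first Sunday is September 1.
February 27, 2030 lies within the daylight-saving period (24 February – 1 September), so Umund is on daylight time, UTC+13:15.
20:15 local − 13h15m = 07:00 UTC.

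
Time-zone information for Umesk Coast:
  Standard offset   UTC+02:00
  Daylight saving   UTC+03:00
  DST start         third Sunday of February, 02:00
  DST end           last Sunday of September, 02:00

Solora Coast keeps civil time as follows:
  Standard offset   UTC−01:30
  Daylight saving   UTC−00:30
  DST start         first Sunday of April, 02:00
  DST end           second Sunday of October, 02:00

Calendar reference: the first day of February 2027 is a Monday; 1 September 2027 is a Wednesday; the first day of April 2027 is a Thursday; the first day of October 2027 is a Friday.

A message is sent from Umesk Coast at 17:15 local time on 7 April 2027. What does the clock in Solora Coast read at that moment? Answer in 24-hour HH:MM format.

13:45

1 February 2027 is a Monday, so the first Sunday is February 7 and the third is February 21.
1 September 2027 is a Wednesday, so Sundays fall on 5, 12, 19, 26; the last is September 26.
7 April 2027 lies within the daylight-saving period (21 February – 26 September), so Umesk Coast is on daylight time, UTC+03:00.
17:15 Umesk Coast − 3h = 14:15 UTC.
1 April 2027 is a Thursday, so the first Sunday is April 4.
1 October 2027 is a Friday, so the first Sunday is October 3 and the second is October 10.
At the standard offset (UTC−01:30), 14:15 UTC − 1h30m = 12:45 Solora Coast standard time.
Daylight saving runs 4 April – 10 October; the standard-time date in Solora Coast, 7 April 2027, is inside that window, so Solora Coast is at UTC−00:30.
14:15 UTC − 0h30m = 13:45 Solora Coast.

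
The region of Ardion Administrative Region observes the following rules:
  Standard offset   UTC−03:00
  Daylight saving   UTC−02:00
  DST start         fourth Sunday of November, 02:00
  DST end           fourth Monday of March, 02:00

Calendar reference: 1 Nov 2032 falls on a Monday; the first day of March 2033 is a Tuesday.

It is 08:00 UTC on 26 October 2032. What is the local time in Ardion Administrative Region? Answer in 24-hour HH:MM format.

05:00

1 November 2032 is a Monday, so the first Sunday is November 7 and the fourth is November 28.
1 March 2033 is a Tuesday, so the first Monday is March 7 and the fourth is March 28.
At the standard offset (UTC−03:00), 08:00 UTC − 3h = 05:00 Ardion Administrative Region standard time.
The standard-time date in Ardion Administrative Region, 26 October 2032, does not fall between 28 November 2032 and 28 March 2033, so daylight saving is not in effect and Ardion Administrative Region is at UTC−03:00.
08:00 UTC − 3h = 05:00 local.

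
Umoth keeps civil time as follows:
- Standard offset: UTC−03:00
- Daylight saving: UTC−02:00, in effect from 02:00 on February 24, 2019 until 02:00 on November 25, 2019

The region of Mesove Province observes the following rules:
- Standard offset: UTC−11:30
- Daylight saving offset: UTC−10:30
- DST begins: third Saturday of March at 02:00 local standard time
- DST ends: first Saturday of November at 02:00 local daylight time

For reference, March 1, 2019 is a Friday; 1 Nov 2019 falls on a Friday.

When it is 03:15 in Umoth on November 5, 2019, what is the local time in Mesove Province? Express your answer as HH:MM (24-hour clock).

Daylight saving runs 24 February – 25 November; November 5, 2019 is inside that window, so Umoth is at UTC−02:00.
03:15 Umoth + 2h = 05:15 UTC.
1 March 2019 is a Friday, so the first Saturday is March 2 and the third is March 16.
1 November 2019 is a Friday, so the first Saturday is November 2.
At the standard offset (UTC−11:30), 05:15 UTC − 11h30m = 17:45 Mesove Province standard time (rolling into the previous day, 4 November 2019).
The standard-time date in Mesove Province, November 4, 2019, is outside the daylight-saving period (16 March – 2 November), so Mesove Province is on standard time, UTC−11:30.
05:15 UTC − 11h30m = 17:45 Mesove Province (rolling into the previous day, 4 November 2019).

17:45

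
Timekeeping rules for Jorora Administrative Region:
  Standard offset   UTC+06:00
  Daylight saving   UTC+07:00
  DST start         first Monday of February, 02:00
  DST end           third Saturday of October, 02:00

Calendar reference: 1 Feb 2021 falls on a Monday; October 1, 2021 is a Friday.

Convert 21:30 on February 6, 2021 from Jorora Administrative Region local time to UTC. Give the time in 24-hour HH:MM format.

14:30

1 February 2021 is a Monday, so the first Monday is February 1.
1 October 2021 is a Friday, so the first Saturday is October 2 and the third is October 16.
February 6, 2021 falls between 1 February and 16 October, so daylight saving is in effect and Jorora Administrative Region is at UTC+07:00.
21:30 local − 7h = 14:30 UTC.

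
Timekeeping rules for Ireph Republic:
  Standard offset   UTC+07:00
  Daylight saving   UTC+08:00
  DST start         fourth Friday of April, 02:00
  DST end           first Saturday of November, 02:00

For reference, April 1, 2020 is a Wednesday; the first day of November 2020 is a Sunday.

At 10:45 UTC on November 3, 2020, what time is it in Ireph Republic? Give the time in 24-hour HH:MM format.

1 April 2020 is a Wednesday, so the first Friday is April 3 and the fourth is April 24.
1 November 2020 is a Sunday, so the first Saturday is November 7.
At the standard offset (UTC+07:00), 10:45 UTC + 7h = 17:45 Ireph Republic standard time.
The standard-time date in Ireph Republic, November 3, 2020, lies within the daylight-saving period (24 April – 7 November), so Ireph Republic is on daylight time, UTC+08:00.
10:45 UTC + 8h = 18:45 local.

18:45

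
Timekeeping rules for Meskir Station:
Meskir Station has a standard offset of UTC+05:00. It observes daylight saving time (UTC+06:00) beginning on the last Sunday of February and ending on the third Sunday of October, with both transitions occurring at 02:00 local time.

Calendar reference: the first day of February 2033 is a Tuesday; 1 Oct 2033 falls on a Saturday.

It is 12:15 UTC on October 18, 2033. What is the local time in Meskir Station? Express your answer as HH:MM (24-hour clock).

17:15

1 February 2033 is a Tuesday, so Sundays fall on 6, 13, 20, 27; the last is February 27.
1 October 2033 is a Saturday, so the first Sunday is October 2 and the third is October 16.
At the standard offset (UTC+05:00), 12:15 UTC + 5h = 17:15 Meskir Station standard time.
Daylight saving runs 27 February – 16 October; the standard-time date in Meskir Station, October 18, 2033, is outside that window, so Meskir Station is on standard time at UTC+05:00.
12:15 UTC + 5h = 17:15 local.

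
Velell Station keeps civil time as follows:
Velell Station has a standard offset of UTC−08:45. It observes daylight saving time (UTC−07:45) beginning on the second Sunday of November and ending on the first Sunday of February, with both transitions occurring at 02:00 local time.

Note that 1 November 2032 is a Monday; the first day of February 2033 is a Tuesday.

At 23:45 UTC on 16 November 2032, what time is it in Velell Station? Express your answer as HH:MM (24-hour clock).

1 November 2032 is a Monday, so the first Sunday is November 7 and the second is November 14.
1 February 2033 is a Tuesday, so the first Sunday is February 6.
At the standard offset (UTC−08:45), 23:45 UTC − 8h45m = 15:00 Velell Station standard time.
The standard-time date in Velell Station, 16 November 2032, lies within the daylight-saving period (14 November 2032 – 6 February 2033), so Velell Station is on daylight time, UTC−07:45.
23:45 UTC − 7h45m = 16:00 local.

16:00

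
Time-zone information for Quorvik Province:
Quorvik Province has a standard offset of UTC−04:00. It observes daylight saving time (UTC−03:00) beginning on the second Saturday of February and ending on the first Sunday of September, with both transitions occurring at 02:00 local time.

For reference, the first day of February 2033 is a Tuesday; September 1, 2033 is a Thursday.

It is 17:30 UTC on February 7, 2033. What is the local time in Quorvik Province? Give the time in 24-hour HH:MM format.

1 February 2033 is a Tuesday, so the first Saturday is February 5 and the second is February 12.
1 September 2033 is a Thursday, so the first Sunday is September 4.
At the standard offset (UTC−04:00), 17:30 UTC − 4h = 13:30 Quorvik Province standard time.
Daylight saving runs 12 February – 4 September; the standard-time date in Quorvik Province, February 7, 2033, is outside that window, so Quorvik Province is on standard time at UTC−04:00.
17:30 UTC − 4h = 13:30 local.

13:30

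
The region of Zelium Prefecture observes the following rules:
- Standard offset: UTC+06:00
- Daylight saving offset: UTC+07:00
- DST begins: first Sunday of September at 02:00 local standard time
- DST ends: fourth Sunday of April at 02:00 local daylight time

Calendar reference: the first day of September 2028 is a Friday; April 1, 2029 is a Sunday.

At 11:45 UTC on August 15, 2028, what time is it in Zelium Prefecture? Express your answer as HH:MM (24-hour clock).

17:45

1 September 2028 is a Friday, so the first Sunday is September 3.
1 April 2029 is a Sunday, so the first Sunday is April 1 and the fourth is April 22.
At the standard offset (UTC+06:00), 11:45 UTC + 6h = 17:45 Zelium Prefecture standard time.
Daylight saving runs 3 September 2028 – 22 April 2029; the standard-time date in Zelium Prefecture, August 15, 2028, is outside that window, so Zelium Prefecture is on standard time at UTC+06:00.
11:45 UTC + 6h = 17:45 local.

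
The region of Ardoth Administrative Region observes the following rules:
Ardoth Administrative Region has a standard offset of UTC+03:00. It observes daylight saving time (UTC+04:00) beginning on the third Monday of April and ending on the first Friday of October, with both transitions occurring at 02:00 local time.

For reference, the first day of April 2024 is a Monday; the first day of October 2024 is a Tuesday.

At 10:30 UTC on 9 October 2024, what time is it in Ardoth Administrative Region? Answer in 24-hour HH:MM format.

1 April 2024 is a Monday, so the first Monday is April 1 and the third is April 15.
1 October 2024 is a Tuesday, so the first Friday is October 4.
At the standard offset (UTC+03:00), 10:30 UTC + 3h = 13:30 Ardoth Administrative Region standard time.
The standard-time date in Ardoth Administrative Region, 9 October 2024, does not fall between 15 April and 4 October, so daylight saving is not in effect and Ardoth Administrative Region is at UTC+03:00.
10:30 UTC + 3h = 13:30 local.

13:30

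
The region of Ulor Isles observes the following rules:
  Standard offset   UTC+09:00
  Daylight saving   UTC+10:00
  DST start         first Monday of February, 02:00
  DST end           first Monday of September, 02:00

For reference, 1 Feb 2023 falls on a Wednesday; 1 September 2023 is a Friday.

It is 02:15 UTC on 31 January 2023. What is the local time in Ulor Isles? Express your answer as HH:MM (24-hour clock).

11:15

1 February 2023 is a Wednesday, so the first Monday is February 6.
1 September 2023 is a Friday, so the first Monday is September 4.
At the standard offset (UTC+09:00), 02:15 UTC + 9h = 11:15 Ulor Isles standard time.
Daylight saving runs 6 February – 4 September; the standard-time date in Ulor Isles, 31 January 2023, is outside that window, so Ulor Isles is on standard time at UTC+09:00.
02:15 UTC + 9h = 11:15 local.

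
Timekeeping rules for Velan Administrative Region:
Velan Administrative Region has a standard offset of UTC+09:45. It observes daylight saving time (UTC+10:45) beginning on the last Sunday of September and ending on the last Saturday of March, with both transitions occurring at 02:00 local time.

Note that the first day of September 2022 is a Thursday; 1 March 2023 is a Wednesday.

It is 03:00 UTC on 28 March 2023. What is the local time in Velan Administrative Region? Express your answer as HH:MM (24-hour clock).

1 September 2022 is a Thursday, so Sundays fall on 4, 11, 18, 25; the last is September 25.
1 March 2023 is a Wednesday, so Saturdays fall on 4, 11, 18, 25; the last is March 25.
At the standard offset (UTC+09:45), 03:00 UTC + 9h45m = 12:45 Velan Administrative Region standard time.
The standard-time date in Velan Administrative Region, 28 March 2023, does not fall between 25 September 2022 and 25 March 2023, so daylight saving is not in effect and Velan Administrative Region is at UTC+09:45.
03:00 UTC + 9h45m = 12:45 local.

12:45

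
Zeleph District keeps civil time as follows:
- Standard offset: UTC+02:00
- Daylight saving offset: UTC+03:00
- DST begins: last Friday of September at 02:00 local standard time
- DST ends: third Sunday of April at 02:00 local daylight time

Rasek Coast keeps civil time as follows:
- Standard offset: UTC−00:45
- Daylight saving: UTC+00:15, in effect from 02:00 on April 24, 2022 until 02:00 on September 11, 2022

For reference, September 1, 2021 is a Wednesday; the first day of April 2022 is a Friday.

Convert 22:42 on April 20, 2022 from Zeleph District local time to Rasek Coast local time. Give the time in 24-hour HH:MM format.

19:57

1 September 2021 is a Wednesday, so Fridays fall on 3, 10, 17, 24; the last is September 24.
1 April 2022 is a Friday, so the first Sunday is April 3 and the third is April 17.
Daylight saving runs 24 September 2021 – 17 April 2022; April 20, 2022 is outside that window, so Zeleph District is on standard time at UTC+02:00.
22:42 Zeleph District − 2h = 20:42 UTC.
At the standard offset (UTC−00:45), 20:42 UTC − 0h45m = 19:57 Rasek Coast standard time.
Daylight saving runs 24 April – 11 September; the standard-time date in Rasek Coast, April 20, 2022, is outside that window, so Rasek Coast is on standard time at UTC−00:45.
20:42 UTC − 0h45m = 19:57 Rasek Coast.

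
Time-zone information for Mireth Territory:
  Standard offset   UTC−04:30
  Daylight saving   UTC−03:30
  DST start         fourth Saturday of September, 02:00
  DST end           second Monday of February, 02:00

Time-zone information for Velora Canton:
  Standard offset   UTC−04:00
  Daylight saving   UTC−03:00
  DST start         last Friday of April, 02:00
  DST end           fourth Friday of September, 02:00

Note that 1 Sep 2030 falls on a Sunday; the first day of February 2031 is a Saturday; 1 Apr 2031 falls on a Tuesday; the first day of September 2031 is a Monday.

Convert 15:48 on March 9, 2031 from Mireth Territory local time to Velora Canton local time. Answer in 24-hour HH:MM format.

16:18

1 September 2030 is a Sunday, so the first Saturday is September 7 and the fourth is September 28.
1 February 2031 is a Saturday, so the first Monday is February 3 and the second is February 10.
Daylight saving runs 28 September 2030 – 10 February 2031; March 9, 2031 is outside that window, so Mireth Territory is on standard time at UTC−04:30.
15:48 Mireth Territory + 4h30m = 20:18 UTC.
1 April 2031 is a Tuesday, so Fridays fall on 4, 11, 18, 25; the last is April 25.
1 September 2031 is a Monday, so the first Friday is September 5 and the fourth is September 26.
At the standard offset (UTC−04:00), 20:18 UTC − 4h = 16:18 Velora Canton standard time.
The standard-time date in Velora Canton, March 9, 2031, is outside the daylight-saving period (25 April – 26 September), so Velora Canton is on standard time, UTC−04:00.
20:18 UTC − 4h = 16:18 Velora Canton.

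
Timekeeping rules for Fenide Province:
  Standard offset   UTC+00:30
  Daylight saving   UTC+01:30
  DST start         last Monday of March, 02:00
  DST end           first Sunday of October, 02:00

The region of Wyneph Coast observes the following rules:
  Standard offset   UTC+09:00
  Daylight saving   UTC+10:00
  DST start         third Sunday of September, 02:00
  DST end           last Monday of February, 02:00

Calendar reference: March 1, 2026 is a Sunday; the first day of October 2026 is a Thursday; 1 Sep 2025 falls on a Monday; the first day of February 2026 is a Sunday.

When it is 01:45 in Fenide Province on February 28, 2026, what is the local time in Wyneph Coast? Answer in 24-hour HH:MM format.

10:15

1 March 2026 is a Sunday, so Mondays fall on 2, 9, 16, 23, 30; the last is March 30.
1 October 2026 is a Thursday, so the first Sunday is October 4.
February 28, 2026 does not fall between 30 March and 4 October, so daylight saving is not in effect and Fenide Province is at UTC+00:30.
01:45 Fenide Province − 0h30m = 01:15 UTC.
1 September 2025 is a Monday, so the first Sunday is September 7 and the third is September 21.
1 February 2026 is a Sunday, so Mondays fall on 2, 9, 16, 23; the last is February 23.
At the standard offset (UTC+09:00), 01:15 UTC + 9h = 10:15 Wyneph Coast standard time.
Daylight saving runs 21 September 2025 – 23 February 2026; the standard-time date in Wyneph Coast, February 28, 2026, is outside that window, so Wyneph Coast is on standard time at UTC+09:00.
01:15 UTC + 9h = 10:15 Wyneph Coast.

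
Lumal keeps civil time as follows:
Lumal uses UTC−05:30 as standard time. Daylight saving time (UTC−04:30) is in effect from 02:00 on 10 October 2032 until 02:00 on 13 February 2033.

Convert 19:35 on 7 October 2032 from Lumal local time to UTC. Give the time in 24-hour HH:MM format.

01:05

Daylight saving runs 10 October 2032 – 13 February 2033; 7 October 2032 is outside that window, so Lumal is on standard time at UTC−05:30.
19:35 local + 5h30m = 01:05 UTC (rolling into the next day, 8 October 2032).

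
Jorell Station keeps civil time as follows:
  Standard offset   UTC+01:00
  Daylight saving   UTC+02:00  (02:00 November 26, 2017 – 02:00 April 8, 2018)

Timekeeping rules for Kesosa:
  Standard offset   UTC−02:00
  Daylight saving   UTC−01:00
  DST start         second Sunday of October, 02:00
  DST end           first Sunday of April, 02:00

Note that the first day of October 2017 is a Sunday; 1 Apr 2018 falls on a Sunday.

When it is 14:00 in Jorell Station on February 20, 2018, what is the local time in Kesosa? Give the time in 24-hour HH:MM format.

February 20, 2018 falls between 26 November 2017 and 8 April 2018, so daylight saving is in effect and Jorell Station is at UTC+02:00.
14:00 Jorell Station − 2h = 12:00 UTC.
1 October 2017 is a Sunday, so the first Sunday is October 1 and the second is October 8.
1 April 2018 is a Sunday, so the first Sunday is April 1.
At the standard offset (UTC−02:00), 12:00 UTC − 2h = 10:00 Kesosa standard time.
The standard-time date in Kesosa, February 20, 2018, lies within the daylight-saving period (8 October 2017 – 1 April 2018), so Kesosa is on daylight time, UTC−01:00.
12:00 UTC − 1h = 11:00 Kesosa.

11:00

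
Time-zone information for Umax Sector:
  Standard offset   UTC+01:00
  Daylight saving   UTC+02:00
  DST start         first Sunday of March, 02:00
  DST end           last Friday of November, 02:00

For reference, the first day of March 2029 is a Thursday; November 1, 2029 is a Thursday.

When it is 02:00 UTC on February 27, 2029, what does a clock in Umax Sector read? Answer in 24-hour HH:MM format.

03:00

1 March 2029 is a Thursday, so the first Sunday is March 4.
1 November 2029 is a Thursday, so Fridays fall on 2, 9, 16, 23, 30; the last is November 30.
At the standard offset (UTC+01:00), 02:00 UTC + 1h = 03:00 Umax Sector standard time.
The standard-time date in Umax Sector, February 27, 2029, is outside the daylight-saving period (4 March – 30 November), so Umax Sector is on standard time, UTC+01:00.
02:00 UTC + 1h = 03:00 local.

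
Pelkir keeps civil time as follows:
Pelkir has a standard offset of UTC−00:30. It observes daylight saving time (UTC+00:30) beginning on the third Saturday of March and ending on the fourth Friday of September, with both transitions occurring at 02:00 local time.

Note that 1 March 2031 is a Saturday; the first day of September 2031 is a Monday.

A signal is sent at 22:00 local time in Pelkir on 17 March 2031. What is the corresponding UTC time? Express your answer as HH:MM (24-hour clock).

1 March 2031 is a Saturday, so the first Saturday is March 1 and the third is March 15.
1 September 2031 is a Monday, so the first Friday is September 5 and the fourth is September 26.
Daylight saving runs 15 March – 26 September; 17 March 2031 is inside that window, so Pelkir is at UTC+00:30.
22:00 local − 0h30m = 21:30 UTC.

21:30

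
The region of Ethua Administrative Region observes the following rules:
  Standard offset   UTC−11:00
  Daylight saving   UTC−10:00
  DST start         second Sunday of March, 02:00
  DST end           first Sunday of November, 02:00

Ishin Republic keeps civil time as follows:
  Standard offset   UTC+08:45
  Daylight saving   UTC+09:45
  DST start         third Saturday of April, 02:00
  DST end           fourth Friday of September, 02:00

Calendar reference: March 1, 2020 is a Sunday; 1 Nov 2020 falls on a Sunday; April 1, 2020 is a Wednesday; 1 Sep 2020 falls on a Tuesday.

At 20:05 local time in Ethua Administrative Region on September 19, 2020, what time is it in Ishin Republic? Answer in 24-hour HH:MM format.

1 March 2020 is a Sunday, so the first Sunday is March 1 and the second is March 8.
1 November 2020 is a Sunday, so the first Sunday is November 1.
September 19, 2020 lies within the daylight-saving period (8 March – 1 November), so Ethua Administrative Region is on daylight time, UTC−10:00.
20:05 Ethua Administrative Region + 10h = 06:05 UTC (rolling into the next day, 20 September 2020).
1 April 2020 is a Wednesday, so the first Saturday is April 4 and the third is April 18.
1 September 2020 is a Tuesday, so the first Friday is September 4 and the fourth is September 25.
At the standard offset (UTC+08:45), 06:05 UTC + 8h45m = 14:50 Ishin Republic standard time.
The standard-time date in Ishin Republic, September 20, 2020, lies within the daylight-saving period (18 April – 25 September), so Ishin Republic is on daylight time, UTC+09:45.
06:05 UTC + 9h45m = 15:50 Ishin Republic.

15:50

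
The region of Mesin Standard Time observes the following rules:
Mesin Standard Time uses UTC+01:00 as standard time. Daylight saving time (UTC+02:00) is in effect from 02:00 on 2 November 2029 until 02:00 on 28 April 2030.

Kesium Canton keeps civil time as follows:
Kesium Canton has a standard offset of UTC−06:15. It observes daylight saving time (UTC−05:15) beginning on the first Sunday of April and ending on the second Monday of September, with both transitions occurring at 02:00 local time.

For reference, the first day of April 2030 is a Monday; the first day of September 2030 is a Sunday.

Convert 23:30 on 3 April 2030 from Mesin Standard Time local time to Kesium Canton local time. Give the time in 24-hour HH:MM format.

15:15

3 April 2030 lies within the daylight-saving period (2 November 2029 – 28 April 2030), so Mesin Standard Time is on daylight time, UTC+02:00.
23:30 Mesin Standard Time − 2h = 21:30 UTC.
1 April 2030 is a Monday, so the first Sunday is April 7.
1 September 2030 is a Sunday, so the first Monday is September 2 and the second is September 9.
At the standard offset (UTC−06:15), 21:30 UTC − 6h15m = 15:15 Kesium Canton standard time.
The standard-time date in Kesium Canton, 3 April 2030, is outside the daylight-saving period (7 April – 9 September), so Kesium Canton is on standard time, UTC−06:15.
21:30 UTC − 6h15m = 15:15 Kesium Canton.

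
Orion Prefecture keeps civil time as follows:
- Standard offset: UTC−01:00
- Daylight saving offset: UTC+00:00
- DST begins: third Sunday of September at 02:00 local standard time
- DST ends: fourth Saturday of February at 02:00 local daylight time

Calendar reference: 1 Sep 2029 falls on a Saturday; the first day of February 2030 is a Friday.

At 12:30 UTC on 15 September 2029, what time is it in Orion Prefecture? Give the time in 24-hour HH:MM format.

1 September 2029 is a Saturday, so the first Sunday is September 2 and the third is September 16.
1 February 2030 is a Friday, so the first Saturday is February 2 and the fourth is February 23.
At the standard offset (UTC−01:00), 12:30 UTC − 1h = 11:30 Orion Prefecture standard time.
The standard-time date in Orion Prefecture, 15 September 2029, is outside the daylight-saving period (16 September 2029 – 23 February 2030), so Orion Prefecture is on standard time, UTC−01:00.
12:30 UTC − 1h = 11:30 local.

11:30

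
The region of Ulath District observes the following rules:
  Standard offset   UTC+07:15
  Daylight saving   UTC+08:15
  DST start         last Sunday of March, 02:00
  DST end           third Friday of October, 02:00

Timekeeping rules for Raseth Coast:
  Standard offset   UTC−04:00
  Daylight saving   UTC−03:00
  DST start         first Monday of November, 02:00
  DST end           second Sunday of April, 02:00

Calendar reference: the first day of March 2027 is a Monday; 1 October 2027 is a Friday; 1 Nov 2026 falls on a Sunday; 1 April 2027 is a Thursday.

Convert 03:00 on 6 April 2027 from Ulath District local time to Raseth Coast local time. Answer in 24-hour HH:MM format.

15:45

1 March 2027 is a Monday, so Sundays fall on 7, 14, 21, 28; the last is March 28.
1 October 2027 is a Friday, so the first Friday is October 1 and the third is October 15.
6 April 2027 lies within the daylight-saving period (28 March – 15 October), so Ulath District is on daylight time, UTC+08:15.
03:00 Ulath District − 8h15m = 18:45 UTC (rolling into the previous day, 5 April 2027).
1 November 2026 is a Sunday, so the first Monday is November 2.
1 April 2027 is a Thursday, so the first Sunday is April 4 and the second is April 11.
At the standard offset (UTC−04:00), 18:45 UTC − 4h = 14:45 Raseth Coast standard time.
The standard-time date in Raseth Coast, 5 April 2027, lies within the daylight-saving period (2 November 2026 – 11 April 2027), so Raseth Coast is on daylight time, UTC−03:00.
18:45 UTC − 3h = 15:45 Raseth Coast.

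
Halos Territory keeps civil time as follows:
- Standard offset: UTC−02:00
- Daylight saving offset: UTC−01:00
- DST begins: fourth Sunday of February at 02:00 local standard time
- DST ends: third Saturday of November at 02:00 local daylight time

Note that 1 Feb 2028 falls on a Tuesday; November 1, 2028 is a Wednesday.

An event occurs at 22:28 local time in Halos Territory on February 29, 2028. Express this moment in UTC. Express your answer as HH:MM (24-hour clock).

1 February 2028 is a Tuesday, so the first Sunday is February 6 and the fourth is February 27.
1 November 2028 is a Wednesday, so the first Saturday is November 4 and the third is November 18.
Daylight saving runs 27 February – 18 November; February 29, 2028 is inside that window, so Halos Territory is at UTC−01:00.
22:28 local + 1h = 23:28 UTC.

23:28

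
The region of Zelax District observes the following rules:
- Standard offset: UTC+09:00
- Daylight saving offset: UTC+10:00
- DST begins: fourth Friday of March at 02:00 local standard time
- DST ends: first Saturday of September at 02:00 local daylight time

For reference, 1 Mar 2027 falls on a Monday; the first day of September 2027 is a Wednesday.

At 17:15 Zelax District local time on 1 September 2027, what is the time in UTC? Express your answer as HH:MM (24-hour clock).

07:15

1 March 2027 is a Monday, so the first Friday is March 5 and the fourth is March 26.
1 September 2027 is a Wednesday, so the first Saturday is September 4.
Daylight saving runs 26 March – 4 September; 1 September 2027 is inside that window, so Zelax District is at UTC+10:00.
17:15 local − 10h = 07:15 UTC.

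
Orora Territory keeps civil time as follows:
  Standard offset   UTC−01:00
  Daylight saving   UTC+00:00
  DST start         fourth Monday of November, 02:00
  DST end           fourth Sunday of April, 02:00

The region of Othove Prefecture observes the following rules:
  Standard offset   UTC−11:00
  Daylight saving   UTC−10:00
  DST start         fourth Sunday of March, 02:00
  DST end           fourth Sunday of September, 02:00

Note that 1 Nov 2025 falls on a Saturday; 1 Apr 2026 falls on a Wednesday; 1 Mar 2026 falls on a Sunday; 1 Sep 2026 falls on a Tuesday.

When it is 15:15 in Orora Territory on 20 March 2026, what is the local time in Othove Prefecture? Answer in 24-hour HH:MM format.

1 November 2025 is a Saturday, so the first Monday is November 3 and the fourth is November 24.
1 April 2026 is a Wednesday, so the first Sunday is April 5 and the fourth is April 26.
Daylight saving runs 24 November 2025 – 26 April 2026; 20 March 2026 is inside that window, so Orora Territory is at UTC+00:00.
15:15 Orora Territory − 0h = 15:15 UTC.
1 March 2026 is a Sunday, so the first Sunday is March 1 and the fourth is March 22.
1 September 2026 is a Tuesday, so the first Sunday is September 6 and the fourth is September 27.
At the standard offset (UTC−11:00), 15:15 UTC − 11h = 04:15 Othove Prefecture standard time.
The standard-time date in Othove Prefecture, 20 March 2026, does not fall between 22 March and 27 September, so daylight saving is not in effect and Othove Prefecture is at UTC−11:00.
15:15 UTC − 11h = 04:15 Othove Prefecture.

04:15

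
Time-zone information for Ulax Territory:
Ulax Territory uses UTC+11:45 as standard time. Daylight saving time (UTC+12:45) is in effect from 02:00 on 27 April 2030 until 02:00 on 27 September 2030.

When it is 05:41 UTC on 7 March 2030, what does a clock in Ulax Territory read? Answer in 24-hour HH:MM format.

At the standard offset (UTC+11:45), 05:41 UTC + 11h45m = 17:26 Ulax Territory standard time.
The standard-time date in Ulax Territory, 7 March 2030, is outside the daylight-saving period (27 April – 27 September), so Ulax Territory is on standard time, UTC+11:45.
05:41 UTC + 11h45m = 17:26 local.

17:26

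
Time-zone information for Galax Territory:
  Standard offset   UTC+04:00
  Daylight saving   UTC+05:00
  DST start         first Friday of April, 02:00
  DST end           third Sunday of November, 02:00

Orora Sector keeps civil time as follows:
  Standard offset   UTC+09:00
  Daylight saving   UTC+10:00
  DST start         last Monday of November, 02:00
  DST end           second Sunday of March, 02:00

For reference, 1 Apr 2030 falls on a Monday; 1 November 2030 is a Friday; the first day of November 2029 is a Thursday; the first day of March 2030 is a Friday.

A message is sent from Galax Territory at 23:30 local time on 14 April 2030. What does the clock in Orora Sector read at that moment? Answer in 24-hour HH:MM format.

1 April 2030 is a Monday, so the first Friday is April 5.
1 November 2030 is a Friday, so the first Sunday is November 3 and the third is November 17.
14 April 2030 lies within the daylight-saving period (5 April – 17 November), so Galax Territory is on daylight time, UTC+05:00.
23:30 Galax Territory − 5h = 18:30 UTC.
1 November 2029 is a Thursday, so Mondays fall on 5, 12, 19, 26; the last is November 26.
1 March 2030 is a Friday, so the first Sunday is March 3 and the second is March 10.
At the standard offset (UTC+09:00), 18:30 UTC + 9h = 03:30 Orora Sector standard time (rolling into the next day, 15 April 2030).
Daylight saving runs 26 November 2029 – 10 March 2030; the standard-time date in Orora Sector, 15 April 2030, is outside that window, so Orora Sector is on standard time at UTC+09:00.
18:30 UTC + 9h = 03:30 Orora Sector (rolling into the next day, 15 April 2030).

03:30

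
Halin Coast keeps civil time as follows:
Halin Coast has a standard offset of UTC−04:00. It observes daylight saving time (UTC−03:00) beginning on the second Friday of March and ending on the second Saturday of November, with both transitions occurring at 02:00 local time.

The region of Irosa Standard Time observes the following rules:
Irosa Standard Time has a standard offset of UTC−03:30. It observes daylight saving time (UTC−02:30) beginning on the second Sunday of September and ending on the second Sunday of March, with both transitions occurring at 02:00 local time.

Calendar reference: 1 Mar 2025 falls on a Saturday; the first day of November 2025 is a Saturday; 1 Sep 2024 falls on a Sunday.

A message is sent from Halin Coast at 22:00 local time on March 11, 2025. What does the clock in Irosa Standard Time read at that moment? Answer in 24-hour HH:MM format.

1 March 2025 is a Saturday, so the first Friday is March 7 and the second is March 14.
1 November 2025 is a Saturday, so the first Saturday is November 1 and the second is November 8.
Daylight saving runs 14 March – 8 November; March 11, 2025 is outside that window, so Halin Coast is on standard time at UTC−04:00.
22:00 Halin Coast + 4h = 02:00 UTC (rolling into the next day, 12 March 2025).
1 September 2024 is a Sunday, so the first Sunday is September 1 and the second is September 8.
1 March 2025 is a Saturday, so the first Sunday is March 2 and the second is March 9.
At the standard offset (UTC−03:30), 02:00 UTC − 3h30m = 22:30 Irosa Standard Time standard time (rolling into the previous day, 11 March 2025).
The standard-time date in Irosa Standard Time, March 11, 2025, does not fall between 8 September 2024 and 9 March 2025, so daylight saving is not in effect and Irosa Standard Time is at UTC−03:30.
02:00 UTC − 3h30m = 22:30 Irosa Standard Time (rolling into the previous day, 11 March 2025).

22:30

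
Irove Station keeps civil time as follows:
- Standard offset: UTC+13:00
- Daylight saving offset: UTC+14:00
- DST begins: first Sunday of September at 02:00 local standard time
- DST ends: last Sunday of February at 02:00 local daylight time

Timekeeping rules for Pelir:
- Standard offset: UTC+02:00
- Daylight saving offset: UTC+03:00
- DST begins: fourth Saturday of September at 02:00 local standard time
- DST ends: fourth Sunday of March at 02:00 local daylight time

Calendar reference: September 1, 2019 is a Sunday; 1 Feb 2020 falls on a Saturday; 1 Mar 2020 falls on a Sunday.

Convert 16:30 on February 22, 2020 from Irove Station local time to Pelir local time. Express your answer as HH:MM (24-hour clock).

05:30

1 September 2019 is a Sunday, so the first Sunday is September 1.
1 February 2020 is a Saturday, so Sundays fall on 2, 9, 16, 23; the last is February 23.
February 22, 2020 falls between 1 September 2019 and 23 February 2020, so daylight saving is in effect and Irove Station is at UTC+14:00.
16:30 Irove Station − 14h = 02:30 UTC.
1 September 2019 is a Sunday, so the first Saturday is September 7 and the fourth is September 28.
1 March 2020 is a Sunday, so the first Sunday is March 1 and the fourth is March 22.
At the standard offset (UTC+02:00), 02:30 UTC + 2h = 04:30 Pelir standard time.
The standard-time date in Pelir, February 22, 2020, falls between 28 September 2019 and 22 March 2020, so daylight saving is in effect and Pelir is at UTC+03:00.
02:30 UTC + 3h = 05:30 Pelir.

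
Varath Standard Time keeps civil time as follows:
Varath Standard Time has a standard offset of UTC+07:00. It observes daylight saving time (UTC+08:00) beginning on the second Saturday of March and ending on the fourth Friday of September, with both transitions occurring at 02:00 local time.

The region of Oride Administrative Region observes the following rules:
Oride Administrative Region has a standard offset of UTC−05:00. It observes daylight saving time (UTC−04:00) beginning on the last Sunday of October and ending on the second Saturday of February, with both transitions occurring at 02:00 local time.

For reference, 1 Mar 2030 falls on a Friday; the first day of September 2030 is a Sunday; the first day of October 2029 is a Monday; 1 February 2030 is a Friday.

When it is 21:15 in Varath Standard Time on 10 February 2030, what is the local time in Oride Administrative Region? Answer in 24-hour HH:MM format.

09:15

1 March 2030 is a Friday, so the first Saturday is March 2 and the second is March 9.
1 September 2030 is a Sunday, so the first Friday is September 6 and the fourth is September 27.
10 February 2030 is outside the daylight-saving period (9 March – 27 September), so Varath Standard Time is on standard time, UTC+07:00.
21:15 Varath Standard Time − 7h = 14:15 UTC.
1 October 2029 is a Monday, so Sundays fall on 7, 14, 21, 28; the last is October 28.
1 February 2030 is a Friday, so the first Saturday is February 2 and the second is February 9.
At the standard offset (UTC−05:00), 14:15 UTC − 5h = 09:15 Oride Administrative Region standard time.
The standard-time date in Oride Administrative Region, 10 February 2030, is outside the daylight-saving period (28 October 2029 – 9 February 2030), so Oride Administrative Region is on standard time, UTC−05:00.
14:15 UTC − 5h = 09:15 Oride Administrative Region.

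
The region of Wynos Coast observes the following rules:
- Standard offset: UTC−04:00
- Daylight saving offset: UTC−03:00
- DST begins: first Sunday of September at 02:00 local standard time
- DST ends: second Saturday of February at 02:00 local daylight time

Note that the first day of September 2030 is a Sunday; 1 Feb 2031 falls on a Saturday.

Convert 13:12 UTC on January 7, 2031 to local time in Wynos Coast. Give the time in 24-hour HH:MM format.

1 September 2030 is a Sunday, so the first Sunday is September 1.
1 February 2031 is a Saturday, so the first Saturday is February 1 and the second is February 8.
At the standard offset (UTC−04:00), 13:12 UTC − 4h = 09:12 Wynos Coast standard time.
Daylight saving runs 1 September 2030 – 8 February 2031; the standard-time date in Wynos Coast, January 7, 2031, is inside that window, so Wynos Coast is at UTC−03:00.
13:12 UTC − 3h = 10:12 local.

10:12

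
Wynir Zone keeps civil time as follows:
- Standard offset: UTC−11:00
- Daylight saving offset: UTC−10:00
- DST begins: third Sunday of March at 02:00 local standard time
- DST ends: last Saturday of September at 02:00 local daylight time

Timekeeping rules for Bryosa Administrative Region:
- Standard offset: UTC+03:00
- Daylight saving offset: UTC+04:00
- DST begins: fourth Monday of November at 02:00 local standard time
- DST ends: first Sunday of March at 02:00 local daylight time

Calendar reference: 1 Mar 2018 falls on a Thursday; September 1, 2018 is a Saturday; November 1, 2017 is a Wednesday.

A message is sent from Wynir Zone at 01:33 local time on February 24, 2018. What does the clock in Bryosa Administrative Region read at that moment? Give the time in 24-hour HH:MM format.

1 March 2018 is a Thursday, so the first Sunday is March 4 and the third is March 18.
1 September 2018 is a Saturday, so Saturdays fall on 1, 8, 15, 22, 29; the last is September 29.
Daylight saving runs 18 March – 29 September; February 24, 2018 is outside that window, so Wynir Zone is on standard time at UTC−11:00.
01:33 Wynir Zone + 11h = 12:33 UTC.
1 November 2017 is a Wednesday, so the first Monday is November 6 and the fourth is November 27.
1 March 2018 is a Thursday, so the first Sunday is March 4.
At the standard offset (UTC+03:00), 12:33 UTC + 3h = 15:33 Bryosa Administrative Region standard time.
The standard-time date in Bryosa Administrative Region, February 24, 2018, lies within the daylight-saving period (27 November 2017 – 4 March 2018), so Bryosa Administrative Region is on daylight time, UTC+04:00.
12:33 UTC + 4h = 16:33 Bryosa Administrative Region.

16:33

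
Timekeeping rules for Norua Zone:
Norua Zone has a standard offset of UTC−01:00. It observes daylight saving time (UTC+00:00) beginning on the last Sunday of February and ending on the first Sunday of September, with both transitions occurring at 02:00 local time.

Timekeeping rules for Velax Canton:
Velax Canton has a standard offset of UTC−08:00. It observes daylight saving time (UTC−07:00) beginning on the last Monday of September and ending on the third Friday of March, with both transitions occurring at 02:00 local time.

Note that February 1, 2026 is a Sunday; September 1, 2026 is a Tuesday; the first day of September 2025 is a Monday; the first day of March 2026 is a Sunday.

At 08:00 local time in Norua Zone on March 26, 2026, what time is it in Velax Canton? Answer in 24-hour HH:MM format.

1 February 2026 is a Sunday, so Sundays fall on 1, 8, 15, 22; the last is February 22.
1 September 2026 is a Tuesday, so the first Sunday is September 6.
March 26, 2026 falls between 22 February and 6 September, so daylight saving is in effect and Norua Zone is at UTC+00:00.
08:00 Norua Zone − 0h = 08:00 UTC.
1 September 2025 is a Monday, so Mondays fall on 1, 8, 15, 22, 29; the last is September 29.
1 March 2026 is a Sunday, so the first Friday is March 6 and the third is March 20.
At the standard offset (UTC−08:00), 08:00 UTC − 8h = 00:00 Velax Canton standard time.
The standard-time date in Velax Canton, March 26, 2026, is outside the daylight-saving period (29 September 2025 – 20 March 2026), so Velax Canton is on standard time, UTC−08:00.
08:00 UTC − 8h = 00:00 Velax Canton.

00:00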